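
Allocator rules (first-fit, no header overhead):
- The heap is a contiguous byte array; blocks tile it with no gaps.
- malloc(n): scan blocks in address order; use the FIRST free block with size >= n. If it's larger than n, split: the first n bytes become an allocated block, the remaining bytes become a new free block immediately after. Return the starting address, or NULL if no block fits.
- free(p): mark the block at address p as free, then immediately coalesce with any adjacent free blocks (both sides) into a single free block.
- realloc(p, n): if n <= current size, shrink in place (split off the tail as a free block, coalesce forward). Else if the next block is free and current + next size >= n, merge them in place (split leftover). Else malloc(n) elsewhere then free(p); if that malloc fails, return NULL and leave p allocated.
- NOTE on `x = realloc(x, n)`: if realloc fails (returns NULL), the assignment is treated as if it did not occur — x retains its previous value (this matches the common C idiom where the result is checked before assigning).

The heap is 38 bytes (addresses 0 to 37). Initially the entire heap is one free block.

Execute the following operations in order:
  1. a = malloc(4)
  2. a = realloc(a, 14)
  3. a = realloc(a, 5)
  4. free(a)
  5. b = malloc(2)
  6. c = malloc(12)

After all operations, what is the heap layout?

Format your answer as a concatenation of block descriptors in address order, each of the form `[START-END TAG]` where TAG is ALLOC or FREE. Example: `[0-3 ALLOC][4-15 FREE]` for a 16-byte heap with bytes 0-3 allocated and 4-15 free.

Op 1: a = malloc(4) -> a = 0; heap: [0-3 ALLOC][4-37 FREE]
Op 2: a = realloc(a, 14) -> a = 0; heap: [0-13 ALLOC][14-37 FREE]
Op 3: a = realloc(a, 5) -> a = 0; heap: [0-4 ALLOC][5-37 FREE]
Op 4: free(a) -> (freed a); heap: [0-37 FREE]
Op 5: b = malloc(2) -> b = 0; heap: [0-1 ALLOC][2-37 FREE]
Op 6: c = malloc(12) -> c = 2; heap: [0-1 ALLOC][2-13 ALLOC][14-37 FREE]

Answer: [0-1 ALLOC][2-13 ALLOC][14-37 FREE]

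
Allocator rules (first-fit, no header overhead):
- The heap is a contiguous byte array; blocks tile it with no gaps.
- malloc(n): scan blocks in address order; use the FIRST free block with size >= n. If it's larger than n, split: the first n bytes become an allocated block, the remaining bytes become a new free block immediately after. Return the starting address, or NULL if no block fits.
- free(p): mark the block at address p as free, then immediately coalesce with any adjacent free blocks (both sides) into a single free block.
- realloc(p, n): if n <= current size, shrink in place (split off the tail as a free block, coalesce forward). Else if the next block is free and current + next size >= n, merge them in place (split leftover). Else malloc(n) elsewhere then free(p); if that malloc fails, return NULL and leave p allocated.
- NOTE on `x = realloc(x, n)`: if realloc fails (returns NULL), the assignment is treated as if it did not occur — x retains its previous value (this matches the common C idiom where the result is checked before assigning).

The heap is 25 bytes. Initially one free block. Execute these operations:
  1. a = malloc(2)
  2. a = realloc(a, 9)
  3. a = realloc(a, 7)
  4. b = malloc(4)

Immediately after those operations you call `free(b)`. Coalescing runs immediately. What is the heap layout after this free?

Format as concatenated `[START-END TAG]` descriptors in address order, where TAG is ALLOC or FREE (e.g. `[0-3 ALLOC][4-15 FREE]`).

Answer: [0-6 ALLOC][7-24 FREE]

Derivation:
Op 1: a = malloc(2) -> a = 0; heap: [0-1 ALLOC][2-24 FREE]
Op 2: a = realloc(a, 9) -> a = 0; heap: [0-8 ALLOC][9-24 FREE]
Op 3: a = realloc(a, 7) -> a = 0; heap: [0-6 ALLOC][7-24 FREE]
Op 4: b = malloc(4) -> b = 7; heap: [0-6 ALLOC][7-10 ALLOC][11-24 FREE]
free(b): b = 7 -> block [7-10 ALLOC]; mark free, coalesce with adjacent free neighbors -> [0-6 ALLOC][7-24 FREE]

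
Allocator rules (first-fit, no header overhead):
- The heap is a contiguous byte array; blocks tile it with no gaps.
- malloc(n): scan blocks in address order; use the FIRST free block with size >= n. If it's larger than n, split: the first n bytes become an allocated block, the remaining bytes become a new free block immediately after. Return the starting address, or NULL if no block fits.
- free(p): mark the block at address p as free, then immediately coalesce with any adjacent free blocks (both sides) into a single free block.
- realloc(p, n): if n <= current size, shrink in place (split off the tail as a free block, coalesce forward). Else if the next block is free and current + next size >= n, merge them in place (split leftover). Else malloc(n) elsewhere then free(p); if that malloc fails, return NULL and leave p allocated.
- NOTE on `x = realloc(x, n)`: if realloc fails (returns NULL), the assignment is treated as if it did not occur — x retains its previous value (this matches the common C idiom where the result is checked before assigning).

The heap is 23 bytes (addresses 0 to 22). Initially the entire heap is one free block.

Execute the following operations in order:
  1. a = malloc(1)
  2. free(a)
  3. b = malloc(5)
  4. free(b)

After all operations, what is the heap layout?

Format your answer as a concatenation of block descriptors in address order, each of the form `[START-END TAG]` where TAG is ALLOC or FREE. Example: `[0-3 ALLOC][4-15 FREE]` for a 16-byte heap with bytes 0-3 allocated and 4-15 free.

Answer: [0-22 FREE]

Derivation:
Op 1: a = malloc(1) -> a = 0; heap: [0-0 ALLOC][1-22 FREE]
Op 2: free(a) -> (freed a); heap: [0-22 FREE]
Op 3: b = malloc(5) -> b = 0; heap: [0-4 ALLOC][5-22 FREE]
Op 4: free(b) -> (freed b); heap: [0-22 FREE]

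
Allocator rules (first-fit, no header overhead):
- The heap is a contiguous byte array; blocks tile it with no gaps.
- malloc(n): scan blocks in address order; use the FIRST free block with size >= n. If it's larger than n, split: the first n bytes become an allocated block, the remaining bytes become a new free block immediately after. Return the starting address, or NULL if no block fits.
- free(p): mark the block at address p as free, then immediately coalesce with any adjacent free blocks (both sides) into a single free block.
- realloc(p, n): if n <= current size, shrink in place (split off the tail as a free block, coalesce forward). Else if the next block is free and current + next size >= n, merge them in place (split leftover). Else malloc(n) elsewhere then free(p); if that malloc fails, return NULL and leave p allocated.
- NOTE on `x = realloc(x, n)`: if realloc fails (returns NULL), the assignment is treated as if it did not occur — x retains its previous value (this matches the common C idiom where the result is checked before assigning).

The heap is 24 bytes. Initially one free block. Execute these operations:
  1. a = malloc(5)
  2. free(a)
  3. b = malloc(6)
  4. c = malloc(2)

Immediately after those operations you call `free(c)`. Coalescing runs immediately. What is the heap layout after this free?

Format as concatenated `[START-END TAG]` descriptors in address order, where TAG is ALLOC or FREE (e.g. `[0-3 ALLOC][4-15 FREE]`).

Answer: [0-5 ALLOC][6-23 FREE]

Derivation:
Op 1: a = malloc(5) -> a = 0; heap: [0-4 ALLOC][5-23 FREE]
Op 2: free(a) -> (freed a); heap: [0-23 FREE]
Op 3: b = malloc(6) -> b = 0; heap: [0-5 ALLOC][6-23 FREE]
Op 4: c = malloc(2) -> c = 6; heap: [0-5 ALLOC][6-7 ALLOC][8-23 FREE]
free(c): c = 6 -> block [6-7 ALLOC]; mark free, coalesce with adjacent free neighbors -> [0-5 ALLOC][6-23 FREE]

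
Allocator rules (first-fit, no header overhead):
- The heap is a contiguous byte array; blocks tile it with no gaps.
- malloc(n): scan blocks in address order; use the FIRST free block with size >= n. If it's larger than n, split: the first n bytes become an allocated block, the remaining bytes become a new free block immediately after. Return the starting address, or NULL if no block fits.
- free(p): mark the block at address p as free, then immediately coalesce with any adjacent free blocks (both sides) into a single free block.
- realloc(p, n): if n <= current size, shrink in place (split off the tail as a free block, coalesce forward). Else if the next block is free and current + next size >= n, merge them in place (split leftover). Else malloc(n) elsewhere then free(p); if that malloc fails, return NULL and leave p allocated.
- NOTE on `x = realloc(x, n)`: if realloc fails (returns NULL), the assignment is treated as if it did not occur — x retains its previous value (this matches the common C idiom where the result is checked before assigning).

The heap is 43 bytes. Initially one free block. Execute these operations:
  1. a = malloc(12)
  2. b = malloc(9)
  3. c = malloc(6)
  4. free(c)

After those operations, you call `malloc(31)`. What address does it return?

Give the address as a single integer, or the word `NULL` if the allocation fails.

Op 1: a = malloc(12) -> a = 0; heap: [0-11 ALLOC][12-42 FREE]
Op 2: b = malloc(9) -> b = 12; heap: [0-11 ALLOC][12-20 ALLOC][21-42 FREE]
Op 3: c = malloc(6) -> c = 21; heap: [0-11 ALLOC][12-20 ALLOC][21-26 ALLOC][27-42 FREE]
Op 4: free(c) -> (freed c); heap: [0-11 ALLOC][12-20 ALLOC][21-42 FREE]
malloc(31): first-fit scan over [0-11 ALLOC][12-20 ALLOC][21-42 FREE] -> NULL

Answer: NULL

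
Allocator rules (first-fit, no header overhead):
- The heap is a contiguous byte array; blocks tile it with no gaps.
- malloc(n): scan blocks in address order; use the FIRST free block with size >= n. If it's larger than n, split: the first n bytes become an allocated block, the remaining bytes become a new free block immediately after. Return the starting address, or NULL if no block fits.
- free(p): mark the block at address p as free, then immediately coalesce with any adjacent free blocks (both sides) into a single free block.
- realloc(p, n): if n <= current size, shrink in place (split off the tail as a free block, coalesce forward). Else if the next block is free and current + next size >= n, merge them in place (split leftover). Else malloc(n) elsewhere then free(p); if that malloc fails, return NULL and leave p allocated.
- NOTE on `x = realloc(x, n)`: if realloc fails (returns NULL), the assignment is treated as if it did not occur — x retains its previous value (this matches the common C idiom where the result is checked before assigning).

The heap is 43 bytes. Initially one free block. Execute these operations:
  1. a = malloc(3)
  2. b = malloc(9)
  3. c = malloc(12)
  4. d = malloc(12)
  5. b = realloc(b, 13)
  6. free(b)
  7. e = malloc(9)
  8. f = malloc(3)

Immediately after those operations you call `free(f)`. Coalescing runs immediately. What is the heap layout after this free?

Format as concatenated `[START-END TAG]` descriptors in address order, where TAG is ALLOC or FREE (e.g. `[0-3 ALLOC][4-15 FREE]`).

Op 1: a = malloc(3) -> a = 0; heap: [0-2 ALLOC][3-42 FREE]
Op 2: b = malloc(9) -> b = 3; heap: [0-2 ALLOC][3-11 ALLOC][12-42 FREE]
Op 3: c = malloc(12) -> c = 12; heap: [0-2 ALLOC][3-11 ALLOC][12-23 ALLOC][24-42 FREE]
Op 4: d = malloc(12) -> d = 24; heap: [0-2 ALLOC][3-11 ALLOC][12-23 ALLOC][24-35 ALLOC][36-42 FREE]
Op 5: b = realloc(b, 13) -> NULL (b unchanged); heap: [0-2 ALLOC][3-11 ALLOC][12-23 ALLOC][24-35 ALLOC][36-42 FREE]
Op 6: free(b) -> (freed b); heap: [0-2 ALLOC][3-11 FREE][12-23 ALLOC][24-35 ALLOC][36-42 FREE]
Op 7: e = malloc(9) -> e = 3; heap: [0-2 ALLOC][3-11 ALLOC][12-23 ALLOC][24-35 ALLOC][36-42 FREE]
Op 8: f = malloc(3) -> f = 36; heap: [0-2 ALLOC][3-11 ALLOC][12-23 ALLOC][24-35 ALLOC][36-38 ALLOC][39-42 FREE]
free(f): f = 36 -> block [36-38 ALLOC]; mark free, coalesce with adjacent free neighbors -> [0-2 ALLOC][3-11 ALLOC][12-23 ALLOC][24-35 ALLOC][36-42 FREE]

Answer: [0-2 ALLOC][3-11 ALLOC][12-23 ALLOC][24-35 ALLOC][36-42 FREE]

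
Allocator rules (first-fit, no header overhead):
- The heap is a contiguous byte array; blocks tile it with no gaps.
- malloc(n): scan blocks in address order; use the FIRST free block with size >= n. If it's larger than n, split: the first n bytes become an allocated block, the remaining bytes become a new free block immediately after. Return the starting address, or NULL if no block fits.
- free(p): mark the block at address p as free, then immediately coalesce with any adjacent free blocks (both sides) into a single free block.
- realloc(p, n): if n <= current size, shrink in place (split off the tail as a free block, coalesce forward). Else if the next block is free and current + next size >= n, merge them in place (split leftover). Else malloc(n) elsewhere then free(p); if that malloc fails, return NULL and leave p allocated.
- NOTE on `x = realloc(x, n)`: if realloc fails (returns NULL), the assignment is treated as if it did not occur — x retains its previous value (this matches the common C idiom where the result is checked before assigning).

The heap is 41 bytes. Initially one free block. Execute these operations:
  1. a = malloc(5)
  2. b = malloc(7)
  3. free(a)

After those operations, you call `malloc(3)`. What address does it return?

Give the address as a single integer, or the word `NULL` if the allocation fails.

Answer: 0

Derivation:
Op 1: a = malloc(5) -> a = 0; heap: [0-4 ALLOC][5-40 FREE]
Op 2: b = malloc(7) -> b = 5; heap: [0-4 ALLOC][5-11 ALLOC][12-40 FREE]
Op 3: free(a) -> (freed a); heap: [0-4 FREE][5-11 ALLOC][12-40 FREE]
malloc(3): first-fit scan over [0-4 FREE][5-11 ALLOC][12-40 FREE] -> 0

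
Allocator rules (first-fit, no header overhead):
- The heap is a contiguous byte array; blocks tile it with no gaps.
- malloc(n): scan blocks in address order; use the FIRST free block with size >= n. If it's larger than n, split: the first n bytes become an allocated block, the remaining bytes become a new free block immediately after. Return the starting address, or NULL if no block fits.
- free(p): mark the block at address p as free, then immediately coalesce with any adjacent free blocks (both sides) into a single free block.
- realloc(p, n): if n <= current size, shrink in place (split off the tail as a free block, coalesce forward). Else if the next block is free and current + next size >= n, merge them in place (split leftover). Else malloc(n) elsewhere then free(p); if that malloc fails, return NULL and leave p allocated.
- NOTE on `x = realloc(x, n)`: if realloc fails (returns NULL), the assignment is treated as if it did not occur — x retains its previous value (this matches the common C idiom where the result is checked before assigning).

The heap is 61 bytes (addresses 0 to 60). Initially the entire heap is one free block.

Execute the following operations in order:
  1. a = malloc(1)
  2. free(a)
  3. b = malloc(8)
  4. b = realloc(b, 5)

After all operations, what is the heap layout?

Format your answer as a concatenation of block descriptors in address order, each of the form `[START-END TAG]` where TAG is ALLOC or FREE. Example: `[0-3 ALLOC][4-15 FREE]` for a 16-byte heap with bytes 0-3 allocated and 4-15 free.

Answer: [0-4 ALLOC][5-60 FREE]

Derivation:
Op 1: a = malloc(1) -> a = 0; heap: [0-0 ALLOC][1-60 FREE]
Op 2: free(a) -> (freed a); heap: [0-60 FREE]
Op 3: b = malloc(8) -> b = 0; heap: [0-7 ALLOC][8-60 FREE]
Op 4: b = realloc(b, 5) -> b = 0; heap: [0-4 ALLOC][5-60 FREE]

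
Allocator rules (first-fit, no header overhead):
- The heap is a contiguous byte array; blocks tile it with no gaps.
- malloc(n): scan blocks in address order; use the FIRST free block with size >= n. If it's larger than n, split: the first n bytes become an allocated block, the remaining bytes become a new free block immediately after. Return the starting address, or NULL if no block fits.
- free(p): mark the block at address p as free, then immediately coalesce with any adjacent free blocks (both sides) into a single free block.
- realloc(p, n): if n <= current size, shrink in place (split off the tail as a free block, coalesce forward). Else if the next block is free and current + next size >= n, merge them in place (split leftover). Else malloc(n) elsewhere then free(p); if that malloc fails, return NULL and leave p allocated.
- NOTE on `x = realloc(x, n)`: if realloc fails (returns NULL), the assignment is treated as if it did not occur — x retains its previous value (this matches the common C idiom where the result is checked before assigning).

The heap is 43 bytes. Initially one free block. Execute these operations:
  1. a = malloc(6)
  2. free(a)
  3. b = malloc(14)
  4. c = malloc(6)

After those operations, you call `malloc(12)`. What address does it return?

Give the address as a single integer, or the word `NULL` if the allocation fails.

Op 1: a = malloc(6) -> a = 0; heap: [0-5 ALLOC][6-42 FREE]
Op 2: free(a) -> (freed a); heap: [0-42 FREE]
Op 3: b = malloc(14) -> b = 0; heap: [0-13 ALLOC][14-42 FREE]
Op 4: c = malloc(6) -> c = 14; heap: [0-13 ALLOC][14-19 ALLOC][20-42 FREE]
malloc(12): first-fit scan over [0-13 ALLOC][14-19 ALLOC][20-42 FREE] -> 20

Answer: 20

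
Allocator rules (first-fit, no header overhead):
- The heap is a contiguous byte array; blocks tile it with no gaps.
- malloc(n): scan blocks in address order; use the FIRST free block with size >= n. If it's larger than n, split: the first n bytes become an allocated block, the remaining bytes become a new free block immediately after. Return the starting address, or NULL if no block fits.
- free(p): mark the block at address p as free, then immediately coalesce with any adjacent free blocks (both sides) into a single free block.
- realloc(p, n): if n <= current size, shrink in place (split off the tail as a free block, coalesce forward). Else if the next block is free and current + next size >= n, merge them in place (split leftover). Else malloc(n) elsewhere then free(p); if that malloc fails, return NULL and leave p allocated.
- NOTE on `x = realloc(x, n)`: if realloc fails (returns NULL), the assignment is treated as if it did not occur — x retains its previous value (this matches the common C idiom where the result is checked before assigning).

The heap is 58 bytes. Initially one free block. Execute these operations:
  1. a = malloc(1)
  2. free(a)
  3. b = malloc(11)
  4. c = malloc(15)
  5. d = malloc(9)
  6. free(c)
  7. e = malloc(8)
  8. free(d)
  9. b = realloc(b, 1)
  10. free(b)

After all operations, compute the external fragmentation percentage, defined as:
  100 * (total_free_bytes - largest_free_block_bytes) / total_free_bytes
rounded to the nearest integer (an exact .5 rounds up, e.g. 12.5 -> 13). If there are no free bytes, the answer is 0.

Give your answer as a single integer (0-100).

Answer: 22

Derivation:
Op 1: a = malloc(1) -> a = 0; heap: [0-0 ALLOC][1-57 FREE]
Op 2: free(a) -> (freed a); heap: [0-57 FREE]
Op 3: b = malloc(11) -> b = 0; heap: [0-10 ALLOC][11-57 FREE]
Op 4: c = malloc(15) -> c = 11; heap: [0-10 ALLOC][11-25 ALLOC][26-57 FREE]
Op 5: d = malloc(9) -> d = 26; heap: [0-10 ALLOC][11-25 ALLOC][26-34 ALLOC][35-57 FREE]
Op 6: free(c) -> (freed c); heap: [0-10 ALLOC][11-25 FREE][26-34 ALLOC][35-57 FREE]
Op 7: e = malloc(8) -> e = 11; heap: [0-10 ALLOC][11-18 ALLOC][19-25 FREE][26-34 ALLOC][35-57 FREE]
Op 8: free(d) -> (freed d); heap: [0-10 ALLOC][11-18 ALLOC][19-57 FREE]
Op 9: b = realloc(b, 1) -> b = 0; heap: [0-0 ALLOC][1-10 FREE][11-18 ALLOC][19-57 FREE]
Op 10: free(b) -> (freed b); heap: [0-10 FREE][11-18 ALLOC][19-57 FREE]
Free blocks: [11 39] total_free=50 largest=39 -> 100*(50-39)/50 = 1100/50 = 22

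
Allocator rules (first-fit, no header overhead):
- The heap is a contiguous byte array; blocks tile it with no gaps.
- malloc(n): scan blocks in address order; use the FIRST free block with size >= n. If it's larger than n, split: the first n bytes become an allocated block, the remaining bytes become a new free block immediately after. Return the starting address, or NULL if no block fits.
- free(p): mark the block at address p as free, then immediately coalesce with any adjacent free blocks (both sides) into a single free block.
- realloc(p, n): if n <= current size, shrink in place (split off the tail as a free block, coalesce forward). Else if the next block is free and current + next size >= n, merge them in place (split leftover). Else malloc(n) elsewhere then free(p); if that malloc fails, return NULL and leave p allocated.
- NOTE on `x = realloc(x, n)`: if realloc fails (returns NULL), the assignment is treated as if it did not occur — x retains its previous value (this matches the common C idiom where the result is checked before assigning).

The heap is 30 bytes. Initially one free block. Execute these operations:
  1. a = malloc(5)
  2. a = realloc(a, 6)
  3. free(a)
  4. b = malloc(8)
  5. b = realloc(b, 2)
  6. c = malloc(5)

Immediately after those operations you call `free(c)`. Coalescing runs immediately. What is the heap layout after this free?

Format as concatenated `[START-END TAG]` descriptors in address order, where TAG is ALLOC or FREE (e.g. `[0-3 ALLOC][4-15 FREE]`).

Op 1: a = malloc(5) -> a = 0; heap: [0-4 ALLOC][5-29 FREE]
Op 2: a = realloc(a, 6) -> a = 0; heap: [0-5 ALLOC][6-29 FREE]
Op 3: free(a) -> (freed a); heap: [0-29 FREE]
Op 4: b = malloc(8) -> b = 0; heap: [0-7 ALLOC][8-29 FREE]
Op 5: b = realloc(b, 2) -> b = 0; heap: [0-1 ALLOC][2-29 FREE]
Op 6: c = malloc(5) -> c = 2; heap: [0-1 ALLOC][2-6 ALLOC][7-29 FREE]
free(c): c = 2 -> block [2-6 ALLOC]; mark free, coalesce with adjacent free neighbors -> [0-1 ALLOC][2-29 FREE]

Answer: [0-1 ALLOC][2-29 FREE]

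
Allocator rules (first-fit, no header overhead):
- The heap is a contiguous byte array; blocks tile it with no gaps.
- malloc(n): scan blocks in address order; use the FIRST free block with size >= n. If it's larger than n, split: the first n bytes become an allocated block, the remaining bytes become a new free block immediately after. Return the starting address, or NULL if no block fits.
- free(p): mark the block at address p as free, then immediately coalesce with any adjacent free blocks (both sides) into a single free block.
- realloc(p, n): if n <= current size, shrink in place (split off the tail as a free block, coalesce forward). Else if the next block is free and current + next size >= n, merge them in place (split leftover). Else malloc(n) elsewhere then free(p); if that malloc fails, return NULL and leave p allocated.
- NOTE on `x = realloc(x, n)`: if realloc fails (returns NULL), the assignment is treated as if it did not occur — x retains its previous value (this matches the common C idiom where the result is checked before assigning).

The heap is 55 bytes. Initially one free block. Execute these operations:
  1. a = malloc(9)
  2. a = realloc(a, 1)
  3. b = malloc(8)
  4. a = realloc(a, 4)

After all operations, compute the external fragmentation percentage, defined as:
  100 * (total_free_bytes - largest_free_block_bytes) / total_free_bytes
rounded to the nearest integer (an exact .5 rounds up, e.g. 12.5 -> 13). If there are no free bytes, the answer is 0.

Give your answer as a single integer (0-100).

Answer: 2

Derivation:
Op 1: a = malloc(9) -> a = 0; heap: [0-8 ALLOC][9-54 FREE]
Op 2: a = realloc(a, 1) -> a = 0; heap: [0-0 ALLOC][1-54 FREE]
Op 3: b = malloc(8) -> b = 1; heap: [0-0 ALLOC][1-8 ALLOC][9-54 FREE]
Op 4: a = realloc(a, 4) -> a = 9; heap: [0-0 FREE][1-8 ALLOC][9-12 ALLOC][13-54 FREE]
Free blocks: [1 42] total_free=43 largest=42 -> 100*(43-42)/43 = 100/43 ≈ 2.326 -> rounds to 2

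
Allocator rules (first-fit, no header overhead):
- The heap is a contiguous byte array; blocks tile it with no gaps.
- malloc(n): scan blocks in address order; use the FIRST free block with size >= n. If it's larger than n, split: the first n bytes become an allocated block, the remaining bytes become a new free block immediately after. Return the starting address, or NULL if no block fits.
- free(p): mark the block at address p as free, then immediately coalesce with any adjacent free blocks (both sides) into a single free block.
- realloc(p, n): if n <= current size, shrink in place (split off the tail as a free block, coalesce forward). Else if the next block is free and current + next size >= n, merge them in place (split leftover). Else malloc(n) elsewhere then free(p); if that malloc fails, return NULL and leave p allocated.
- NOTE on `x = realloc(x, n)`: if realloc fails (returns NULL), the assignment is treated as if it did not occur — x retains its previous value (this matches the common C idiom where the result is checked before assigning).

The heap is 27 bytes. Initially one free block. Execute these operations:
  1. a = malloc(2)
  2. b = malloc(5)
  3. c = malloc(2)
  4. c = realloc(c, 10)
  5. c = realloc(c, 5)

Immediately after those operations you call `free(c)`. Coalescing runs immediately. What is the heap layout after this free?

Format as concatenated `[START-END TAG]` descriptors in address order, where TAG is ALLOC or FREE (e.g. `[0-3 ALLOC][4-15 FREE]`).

Answer: [0-1 ALLOC][2-6 ALLOC][7-26 FREE]

Derivation:
Op 1: a = malloc(2) -> a = 0; heap: [0-1 ALLOC][2-26 FREE]
Op 2: b = malloc(5) -> b = 2; heap: [0-1 ALLOC][2-6 ALLOC][7-26 FREE]
Op 3: c = malloc(2) -> c = 7; heap: [0-1 ALLOC][2-6 ALLOC][7-8 ALLOC][9-26 FREE]
Op 4: c = realloc(c, 10) -> c = 7; heap: [0-1 ALLOC][2-6 ALLOC][7-16 ALLOC][17-26 FREE]
Op 5: c = realloc(c, 5) -> c = 7; heap: [0-1 ALLOC][2-6 ALLOC][7-11 ALLOC][12-26 FREE]
free(c): c = 7 -> block [7-11 ALLOC]; mark free, coalesce with adjacent free neighbors -> [0-1 ALLOC][2-6 ALLOC][7-26 FREE]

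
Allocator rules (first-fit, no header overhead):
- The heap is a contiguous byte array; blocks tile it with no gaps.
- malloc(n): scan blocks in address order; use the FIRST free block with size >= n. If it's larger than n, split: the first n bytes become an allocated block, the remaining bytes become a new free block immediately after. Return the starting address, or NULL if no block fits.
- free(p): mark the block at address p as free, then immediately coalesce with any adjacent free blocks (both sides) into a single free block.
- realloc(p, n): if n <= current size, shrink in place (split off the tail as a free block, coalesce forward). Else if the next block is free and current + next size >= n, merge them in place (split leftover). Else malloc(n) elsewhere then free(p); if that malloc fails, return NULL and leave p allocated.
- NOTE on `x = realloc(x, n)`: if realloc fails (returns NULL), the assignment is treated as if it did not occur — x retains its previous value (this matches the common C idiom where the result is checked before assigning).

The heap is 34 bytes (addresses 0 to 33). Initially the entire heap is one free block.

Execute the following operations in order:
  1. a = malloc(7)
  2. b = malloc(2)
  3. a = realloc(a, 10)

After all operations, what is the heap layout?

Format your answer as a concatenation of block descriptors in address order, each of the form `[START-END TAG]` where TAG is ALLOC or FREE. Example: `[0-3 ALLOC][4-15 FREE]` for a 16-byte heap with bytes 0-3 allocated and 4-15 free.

Answer: [0-6 FREE][7-8 ALLOC][9-18 ALLOC][19-33 FREE]

Derivation:
Op 1: a = malloc(7) -> a = 0; heap: [0-6 ALLOC][7-33 FREE]
Op 2: b = malloc(2) -> b = 7; heap: [0-6 ALLOC][7-8 ALLOC][9-33 FREE]
Op 3: a = realloc(a, 10) -> a = 9; heap: [0-6 FREE][7-8 ALLOC][9-18 ALLOC][19-33 FREE]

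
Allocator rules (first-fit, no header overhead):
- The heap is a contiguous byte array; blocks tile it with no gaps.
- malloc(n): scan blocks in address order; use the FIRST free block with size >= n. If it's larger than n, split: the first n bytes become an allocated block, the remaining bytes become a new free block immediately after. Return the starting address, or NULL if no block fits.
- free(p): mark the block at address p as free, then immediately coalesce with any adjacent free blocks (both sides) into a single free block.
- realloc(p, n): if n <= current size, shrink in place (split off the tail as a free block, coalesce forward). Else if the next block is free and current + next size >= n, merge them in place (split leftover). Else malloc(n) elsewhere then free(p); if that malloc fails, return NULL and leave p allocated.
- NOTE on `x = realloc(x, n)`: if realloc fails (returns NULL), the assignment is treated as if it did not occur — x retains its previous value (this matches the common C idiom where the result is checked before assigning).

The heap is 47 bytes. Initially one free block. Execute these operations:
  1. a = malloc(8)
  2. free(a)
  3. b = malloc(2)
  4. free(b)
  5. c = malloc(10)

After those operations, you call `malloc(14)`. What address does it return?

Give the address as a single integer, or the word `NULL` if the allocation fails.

Op 1: a = malloc(8) -> a = 0; heap: [0-7 ALLOC][8-46 FREE]
Op 2: free(a) -> (freed a); heap: [0-46 FREE]
Op 3: b = malloc(2) -> b = 0; heap: [0-1 ALLOC][2-46 FREE]
Op 4: free(b) -> (freed b); heap: [0-46 FREE]
Op 5: c = malloc(10) -> c = 0; heap: [0-9 ALLOC][10-46 FREE]
malloc(14): first-fit scan over [0-9 ALLOC][10-46 FREE] -> 10

Answer: 10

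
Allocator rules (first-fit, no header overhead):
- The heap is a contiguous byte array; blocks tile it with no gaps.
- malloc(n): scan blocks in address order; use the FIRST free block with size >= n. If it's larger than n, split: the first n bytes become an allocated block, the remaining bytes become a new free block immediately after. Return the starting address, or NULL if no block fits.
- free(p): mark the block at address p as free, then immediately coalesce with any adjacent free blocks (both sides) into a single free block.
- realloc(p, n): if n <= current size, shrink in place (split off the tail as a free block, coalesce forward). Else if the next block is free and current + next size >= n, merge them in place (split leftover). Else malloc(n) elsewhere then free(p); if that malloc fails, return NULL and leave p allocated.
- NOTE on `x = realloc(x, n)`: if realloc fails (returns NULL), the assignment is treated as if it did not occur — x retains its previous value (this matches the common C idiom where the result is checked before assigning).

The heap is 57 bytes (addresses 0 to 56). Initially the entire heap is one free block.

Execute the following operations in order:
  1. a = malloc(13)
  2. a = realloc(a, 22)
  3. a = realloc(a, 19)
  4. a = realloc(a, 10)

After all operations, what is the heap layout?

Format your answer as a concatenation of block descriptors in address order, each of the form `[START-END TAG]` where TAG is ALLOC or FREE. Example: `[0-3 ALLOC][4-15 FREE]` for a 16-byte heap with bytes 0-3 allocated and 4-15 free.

Op 1: a = malloc(13) -> a = 0; heap: [0-12 ALLOC][13-56 FREE]
Op 2: a = realloc(a, 22) -> a = 0; heap: [0-21 ALLOC][22-56 FREE]
Op 3: a = realloc(a, 19) -> a = 0; heap: [0-18 ALLOC][19-56 FREE]
Op 4: a = realloc(a, 10) -> a = 0; heap: [0-9 ALLOC][10-56 FREE]

Answer: [0-9 ALLOC][10-56 FREE]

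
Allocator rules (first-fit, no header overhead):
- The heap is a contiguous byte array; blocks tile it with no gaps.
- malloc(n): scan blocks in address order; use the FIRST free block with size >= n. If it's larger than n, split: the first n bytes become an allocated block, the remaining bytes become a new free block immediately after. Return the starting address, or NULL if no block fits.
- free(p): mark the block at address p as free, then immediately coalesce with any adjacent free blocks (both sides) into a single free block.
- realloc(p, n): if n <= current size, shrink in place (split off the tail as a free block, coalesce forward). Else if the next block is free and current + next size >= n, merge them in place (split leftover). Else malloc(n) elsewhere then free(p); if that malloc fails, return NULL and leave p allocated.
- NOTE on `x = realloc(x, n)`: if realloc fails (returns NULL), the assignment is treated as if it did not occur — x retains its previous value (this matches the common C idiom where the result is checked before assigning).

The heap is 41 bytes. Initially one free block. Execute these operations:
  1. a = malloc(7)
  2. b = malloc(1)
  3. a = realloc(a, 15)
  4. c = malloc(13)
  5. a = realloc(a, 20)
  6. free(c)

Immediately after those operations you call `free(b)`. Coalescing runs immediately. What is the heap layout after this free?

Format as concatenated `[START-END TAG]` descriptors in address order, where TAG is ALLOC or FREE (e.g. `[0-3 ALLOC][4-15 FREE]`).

Answer: [0-7 FREE][8-22 ALLOC][23-40 FREE]

Derivation:
Op 1: a = malloc(7) -> a = 0; heap: [0-6 ALLOC][7-40 FREE]
Op 2: b = malloc(1) -> b = 7; heap: [0-6 ALLOC][7-7 ALLOC][8-40 FREE]
Op 3: a = realloc(a, 15) -> a = 8; heap: [0-6 FREE][7-7 ALLOC][8-22 ALLOC][23-40 FREE]
Op 4: c = malloc(13) -> c = 23; heap: [0-6 FREE][7-7 ALLOC][8-22 ALLOC][23-35 ALLOC][36-40 FREE]
Op 5: a = realloc(a, 20) -> NULL (a unchanged); heap: [0-6 FREE][7-7 ALLOC][8-22 ALLOC][23-35 ALLOC][36-40 FREE]
Op 6: free(c) -> (freed c); heap: [0-6 FREE][7-7 ALLOC][8-22 ALLOC][23-40 FREE]
free(b): b = 7 -> block [7-7 ALLOC]; mark free, coalesce with adjacent free neighbors -> [0-7 FREE][8-22 ALLOC][23-40 FREE]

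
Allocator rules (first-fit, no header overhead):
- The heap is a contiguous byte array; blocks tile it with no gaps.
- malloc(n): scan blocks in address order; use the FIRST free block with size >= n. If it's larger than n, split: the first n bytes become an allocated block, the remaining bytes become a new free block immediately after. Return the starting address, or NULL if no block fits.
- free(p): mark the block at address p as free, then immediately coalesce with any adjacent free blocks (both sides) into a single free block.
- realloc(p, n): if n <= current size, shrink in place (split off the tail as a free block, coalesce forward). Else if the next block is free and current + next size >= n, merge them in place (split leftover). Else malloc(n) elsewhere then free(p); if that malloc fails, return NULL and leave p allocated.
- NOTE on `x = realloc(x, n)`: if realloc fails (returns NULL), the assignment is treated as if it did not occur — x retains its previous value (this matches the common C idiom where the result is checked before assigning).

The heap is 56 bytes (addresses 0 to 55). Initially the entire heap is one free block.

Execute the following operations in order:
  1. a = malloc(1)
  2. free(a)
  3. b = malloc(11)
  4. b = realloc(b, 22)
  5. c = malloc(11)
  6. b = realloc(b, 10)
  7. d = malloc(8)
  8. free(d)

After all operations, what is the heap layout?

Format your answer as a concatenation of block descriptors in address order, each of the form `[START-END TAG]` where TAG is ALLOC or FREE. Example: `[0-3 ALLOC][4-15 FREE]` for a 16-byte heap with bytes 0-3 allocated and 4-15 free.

Answer: [0-9 ALLOC][10-21 FREE][22-32 ALLOC][33-55 FREE]

Derivation:
Op 1: a = malloc(1) -> a = 0; heap: [0-0 ALLOC][1-55 FREE]
Op 2: free(a) -> (freed a); heap: [0-55 FREE]
Op 3: b = malloc(11) -> b = 0; heap: [0-10 ALLOC][11-55 FREE]
Op 4: b = realloc(b, 22) -> b = 0; heap: [0-21 ALLOC][22-55 FREE]
Op 5: c = malloc(11) -> c = 22; heap: [0-21 ALLOC][22-32 ALLOC][33-55 FREE]
Op 6: b = realloc(b, 10) -> b = 0; heap: [0-9 ALLOC][10-21 FREE][22-32 ALLOC][33-55 FREE]
Op 7: d = malloc(8) -> d = 10; heap: [0-9 ALLOC][10-17 ALLOC][18-21 FREE][22-32 ALLOC][33-55 FREE]
Op 8: free(d) -> (freed d); heap: [0-9 ALLOC][10-21 FREE][22-32 ALLOC][33-55 FREE]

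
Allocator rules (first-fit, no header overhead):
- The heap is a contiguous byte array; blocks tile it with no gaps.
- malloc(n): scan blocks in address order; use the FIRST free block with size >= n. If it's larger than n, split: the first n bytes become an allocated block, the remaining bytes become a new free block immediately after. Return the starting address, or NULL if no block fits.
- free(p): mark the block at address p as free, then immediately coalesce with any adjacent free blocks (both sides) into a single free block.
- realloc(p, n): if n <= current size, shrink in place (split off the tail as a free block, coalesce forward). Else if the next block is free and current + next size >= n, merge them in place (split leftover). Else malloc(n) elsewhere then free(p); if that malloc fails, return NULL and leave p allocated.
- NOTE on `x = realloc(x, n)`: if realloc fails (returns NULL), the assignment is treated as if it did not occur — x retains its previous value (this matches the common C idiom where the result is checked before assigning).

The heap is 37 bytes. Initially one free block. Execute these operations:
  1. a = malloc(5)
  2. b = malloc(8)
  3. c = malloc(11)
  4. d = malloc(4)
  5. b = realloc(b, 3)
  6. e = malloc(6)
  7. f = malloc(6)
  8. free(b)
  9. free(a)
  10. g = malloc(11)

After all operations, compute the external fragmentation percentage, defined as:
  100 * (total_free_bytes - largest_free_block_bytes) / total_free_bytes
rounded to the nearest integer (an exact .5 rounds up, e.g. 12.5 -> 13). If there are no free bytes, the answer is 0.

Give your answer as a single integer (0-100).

Op 1: a = malloc(5) -> a = 0; heap: [0-4 ALLOC][5-36 FREE]
Op 2: b = malloc(8) -> b = 5; heap: [0-4 ALLOC][5-12 ALLOC][13-36 FREE]
Op 3: c = malloc(11) -> c = 13; heap: [0-4 ALLOC][5-12 ALLOC][13-23 ALLOC][24-36 FREE]
Op 4: d = malloc(4) -> d = 24; heap: [0-4 ALLOC][5-12 ALLOC][13-23 ALLOC][24-27 ALLOC][28-36 FREE]
Op 5: b = realloc(b, 3) -> b = 5; heap: [0-4 ALLOC][5-7 ALLOC][8-12 FREE][13-23 ALLOC][24-27 ALLOC][28-36 FREE]
Op 6: e = malloc(6) -> e = 28; heap: [0-4 ALLOC][5-7 ALLOC][8-12 FREE][13-23 ALLOC][24-27 ALLOC][28-33 ALLOC][34-36 FREE]
Op 7: f = malloc(6) -> f = NULL; heap: [0-4 ALLOC][5-7 ALLOC][8-12 FREE][13-23 ALLOC][24-27 ALLOC][28-33 ALLOC][34-36 FREE]
Op 8: free(b) -> (freed b); heap: [0-4 ALLOC][5-12 FREE][13-23 ALLOC][24-27 ALLOC][28-33 ALLOC][34-36 FREE]
Op 9: free(a) -> (freed a); heap: [0-12 FREE][13-23 ALLOC][24-27 ALLOC][28-33 ALLOC][34-36 FREE]
Op 10: g = malloc(11) -> g = 0; heap: [0-10 ALLOC][11-12 FREE][13-23 ALLOC][24-27 ALLOC][28-33 ALLOC][34-36 FREE]
Free blocks: [2 3] total_free=5 largest=3 -> 100*(5-3)/5 = 200/5 = 40

Answer: 40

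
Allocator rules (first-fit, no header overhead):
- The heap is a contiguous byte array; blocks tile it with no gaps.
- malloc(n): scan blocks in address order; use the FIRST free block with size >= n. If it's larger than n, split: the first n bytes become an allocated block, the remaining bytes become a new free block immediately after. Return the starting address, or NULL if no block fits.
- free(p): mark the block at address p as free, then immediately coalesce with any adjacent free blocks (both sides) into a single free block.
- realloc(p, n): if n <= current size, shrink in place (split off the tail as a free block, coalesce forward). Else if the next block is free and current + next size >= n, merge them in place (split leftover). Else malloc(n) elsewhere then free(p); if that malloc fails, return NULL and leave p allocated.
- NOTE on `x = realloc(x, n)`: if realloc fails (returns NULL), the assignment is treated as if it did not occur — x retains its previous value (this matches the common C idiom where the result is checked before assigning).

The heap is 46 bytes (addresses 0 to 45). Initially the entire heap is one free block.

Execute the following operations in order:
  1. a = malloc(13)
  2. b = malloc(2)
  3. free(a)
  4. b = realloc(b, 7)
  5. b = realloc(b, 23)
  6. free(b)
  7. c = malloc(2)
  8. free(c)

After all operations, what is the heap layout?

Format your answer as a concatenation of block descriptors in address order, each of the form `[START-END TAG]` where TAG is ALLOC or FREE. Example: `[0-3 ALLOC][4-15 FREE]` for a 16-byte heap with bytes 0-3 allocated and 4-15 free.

Op 1: a = malloc(13) -> a = 0; heap: [0-12 ALLOC][13-45 FREE]
Op 2: b = malloc(2) -> b = 13; heap: [0-12 ALLOC][13-14 ALLOC][15-45 FREE]
Op 3: free(a) -> (freed a); heap: [0-12 FREE][13-14 ALLOC][15-45 FREE]
Op 4: b = realloc(b, 7) -> b = 13; heap: [0-12 FREE][13-19 ALLOC][20-45 FREE]
Op 5: b = realloc(b, 23) -> b = 13; heap: [0-12 FREE][13-35 ALLOC][36-45 FREE]
Op 6: free(b) -> (freed b); heap: [0-45 FREE]
Op 7: c = malloc(2) -> c = 0; heap: [0-1 ALLOC][2-45 FREE]
Op 8: free(c) -> (freed c); heap: [0-45 FREE]

Answer: [0-45 FREE]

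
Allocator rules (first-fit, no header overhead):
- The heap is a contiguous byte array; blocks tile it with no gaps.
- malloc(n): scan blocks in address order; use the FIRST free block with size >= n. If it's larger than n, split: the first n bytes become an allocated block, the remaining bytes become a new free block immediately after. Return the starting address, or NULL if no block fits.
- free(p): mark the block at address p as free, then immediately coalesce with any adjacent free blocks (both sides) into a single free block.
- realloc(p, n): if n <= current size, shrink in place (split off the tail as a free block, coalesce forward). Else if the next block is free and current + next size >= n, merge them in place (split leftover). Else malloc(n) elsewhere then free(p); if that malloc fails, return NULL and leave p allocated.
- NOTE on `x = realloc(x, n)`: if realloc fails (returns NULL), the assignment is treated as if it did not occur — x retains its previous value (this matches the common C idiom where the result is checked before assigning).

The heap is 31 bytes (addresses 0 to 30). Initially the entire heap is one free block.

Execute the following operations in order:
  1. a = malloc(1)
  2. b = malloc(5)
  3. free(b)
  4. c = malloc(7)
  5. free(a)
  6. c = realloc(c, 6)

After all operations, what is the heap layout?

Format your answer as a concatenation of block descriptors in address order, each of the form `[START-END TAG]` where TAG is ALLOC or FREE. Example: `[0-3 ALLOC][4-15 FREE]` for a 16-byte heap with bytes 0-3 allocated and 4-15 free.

Op 1: a = malloc(1) -> a = 0; heap: [0-0 ALLOC][1-30 FREE]
Op 2: b = malloc(5) -> b = 1; heap: [0-0 ALLOC][1-5 ALLOC][6-30 FREE]
Op 3: free(b) -> (freed b); heap: [0-0 ALLOC][1-30 FREE]
Op 4: c = malloc(7) -> c = 1; heap: [0-0 ALLOC][1-7 ALLOC][8-30 FREE]
Op 5: free(a) -> (freed a); heap: [0-0 FREE][1-7 ALLOC][8-30 FREE]
Op 6: c = realloc(c, 6) -> c = 1; heap: [0-0 FREE][1-6 ALLOC][7-30 FREE]

Answer: [0-0 FREE][1-6 ALLOC][7-30 FREE]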